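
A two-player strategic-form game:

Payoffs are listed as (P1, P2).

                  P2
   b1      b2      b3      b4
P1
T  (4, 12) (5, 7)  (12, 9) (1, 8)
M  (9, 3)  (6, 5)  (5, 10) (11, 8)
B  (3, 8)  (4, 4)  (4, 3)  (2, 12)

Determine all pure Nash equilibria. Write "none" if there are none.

P1 against b1: payoffs 4, 9, 3 → best response M.
P1 against b2: payoffs 5, 6, 4 → best response M.
P1 against b3: payoffs 12, 5, 4 → best response T.
P1 against b4: payoffs 1, 11, 2 → best response M.
P2 against T: payoffs 12, 7, 9, 8 → best response b1.
P2 against M: payoffs 3, 5, 10, 8 → best response b3.
P2 against B: payoffs 8, 4, 3, 12 → best response b4.
No profile is a mutual best response for all players.

There is no pure-strategy Nash equilibrium.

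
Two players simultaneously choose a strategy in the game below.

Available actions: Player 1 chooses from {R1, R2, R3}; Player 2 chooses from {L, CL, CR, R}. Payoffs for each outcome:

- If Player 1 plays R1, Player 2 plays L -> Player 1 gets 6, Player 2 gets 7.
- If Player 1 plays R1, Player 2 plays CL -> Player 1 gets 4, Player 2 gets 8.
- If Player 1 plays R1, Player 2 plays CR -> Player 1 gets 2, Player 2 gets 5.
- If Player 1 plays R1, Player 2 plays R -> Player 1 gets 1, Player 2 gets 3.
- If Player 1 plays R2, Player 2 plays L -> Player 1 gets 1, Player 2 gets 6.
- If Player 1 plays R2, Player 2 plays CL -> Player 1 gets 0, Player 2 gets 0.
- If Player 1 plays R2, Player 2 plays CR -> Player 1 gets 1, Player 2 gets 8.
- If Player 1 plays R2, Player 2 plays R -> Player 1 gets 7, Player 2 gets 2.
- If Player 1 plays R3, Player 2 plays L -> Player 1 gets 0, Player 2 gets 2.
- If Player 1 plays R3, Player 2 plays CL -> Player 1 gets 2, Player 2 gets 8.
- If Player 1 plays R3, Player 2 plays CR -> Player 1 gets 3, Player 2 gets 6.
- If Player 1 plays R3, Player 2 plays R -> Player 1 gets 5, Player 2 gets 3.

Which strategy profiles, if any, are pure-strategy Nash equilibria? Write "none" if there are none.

(R1, CL)

Player 1 against L: payoffs 6, 1, 0 → best response R1.
Player 1 against CL: payoffs 4, 0, 2 → best response R1.
Player 1 against CR: payoffs 2, 1, 3 → best response R3.
Player 1 against R: payoffs 1, 7, 5 → best response R2.
Player 2 against R1: payoffs 7, 8, 5, 3 → best response CL.
Player 2 against R2: payoffs 6, 0, 8, 2 → best response CR.
Player 2 against R3: payoffs 2, 8, 6, 3 → best response CL.
Mutual best responses: (R1, CL).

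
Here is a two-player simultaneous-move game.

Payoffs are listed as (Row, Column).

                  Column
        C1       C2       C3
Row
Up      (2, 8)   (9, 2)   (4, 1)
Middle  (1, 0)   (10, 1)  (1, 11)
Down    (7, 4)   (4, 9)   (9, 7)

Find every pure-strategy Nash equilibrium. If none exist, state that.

(Up, C1): Row can switch to Down (2 → 7). Not NE.
(Up, C2): Row can switch to Middle (9 → 10). Not NE.
(Up, C3): Row can switch to Down (4 → 9). Not NE.
(Middle, C1): Row can switch to Up (1 → 2). Not NE.
(Middle, C2): Column can switch to C3 (1 → 11). Not NE.
(Middle, C3): Row can switch to Up (1 → 4). Not NE.
(The remaining 3 profiles each have a profitable deviation by the same check.)

There is no pure-strategy Nash equilibrium.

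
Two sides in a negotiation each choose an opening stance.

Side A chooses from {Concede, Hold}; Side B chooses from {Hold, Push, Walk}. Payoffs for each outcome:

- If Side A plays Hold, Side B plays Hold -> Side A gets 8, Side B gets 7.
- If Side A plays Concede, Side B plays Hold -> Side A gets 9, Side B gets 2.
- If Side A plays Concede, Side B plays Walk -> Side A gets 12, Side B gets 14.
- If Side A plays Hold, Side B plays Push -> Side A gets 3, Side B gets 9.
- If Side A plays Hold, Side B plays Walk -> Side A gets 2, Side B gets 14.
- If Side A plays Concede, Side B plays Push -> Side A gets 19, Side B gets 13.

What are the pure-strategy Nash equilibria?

Side A against Hold: payoffs 9, 8 → best response Concede.
Side A against Push: payoffs 19, 3 → best response Concede.
Side A against Walk: payoffs 12, 2 → best response Concede.
Side B against Concede: payoffs 2, 13, 14 → best response Walk.
Side B against Hold: payoffs 7, 9, 14 → best response Walk.
Mutual best responses: (Concede, Walk).

(Concede, Walk)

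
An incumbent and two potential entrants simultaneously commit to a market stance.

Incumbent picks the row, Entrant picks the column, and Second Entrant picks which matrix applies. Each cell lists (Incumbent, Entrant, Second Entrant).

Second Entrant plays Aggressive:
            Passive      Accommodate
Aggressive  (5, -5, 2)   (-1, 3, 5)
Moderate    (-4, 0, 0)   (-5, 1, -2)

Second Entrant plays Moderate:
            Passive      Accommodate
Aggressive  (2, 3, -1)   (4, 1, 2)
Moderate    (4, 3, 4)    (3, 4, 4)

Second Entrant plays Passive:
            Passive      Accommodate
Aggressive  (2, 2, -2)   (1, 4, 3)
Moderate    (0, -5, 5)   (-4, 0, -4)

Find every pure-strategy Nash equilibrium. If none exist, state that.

Mark each player's best response to every combination of opponents' strategies; a profile where every player is best-responding is a pure Nash equilibrium.
Incumbent against (Passive, Aggressive): payoffs 5, -4 → best response Aggressive.
Incumbent against (Passive, Moderate): payoffs 2, 4 → best response Moderate.
Incumbent against (Passive, Passive): payoffs 2, 0 → best response Aggressive.
Incumbent against (Accommodate, Aggressive): payoffs -1, -5 → best response Aggressive.
Incumbent against (Accommodate, Moderate): payoffs 4, 3 → best response Aggressive.
Incumbent against (Accommodate, Passive): payoffs 1, -4 → best response Aggressive.
Entrant against (Aggressive, Aggressive): payoffs -5, 3 → best response Accommodate.
Entrant against (Aggressive, Moderate): payoffs 3, 1 → best response Passive.
Entrant against (Aggressive, Passive): payoffs 2, 4 → best response Accommodate.
Entrant against (Moderate, Aggressive): payoffs 0, 1 → best response Accommodate.
Entrant against (Moderate, Moderate): payoffs 3, 4 → best response Accommodate.
Entrant against (Moderate, Passive): payoffs -5, 0 → best response Accommodate.
Second Entrant against (Aggressive, Passive): payoffs 2, -1, -2 → best response Aggressive.
Second Entrant against (Aggressive, Accommodate): payoffs 5, 2, 3 → best response Aggressive.
Second Entrant against (Moderate, Passive): payoffs 0, 4, 5 → best response Passive.
Second Entrant against (Moderate, Accommodate): payoffs -2, 4, -4 → best response Moderate.
Mutual best responses: (Aggressive, Accommodate, Aggressive).

The unique pure-strategy Nash equilibrium is (Aggressive, Accommodate, Aggressive).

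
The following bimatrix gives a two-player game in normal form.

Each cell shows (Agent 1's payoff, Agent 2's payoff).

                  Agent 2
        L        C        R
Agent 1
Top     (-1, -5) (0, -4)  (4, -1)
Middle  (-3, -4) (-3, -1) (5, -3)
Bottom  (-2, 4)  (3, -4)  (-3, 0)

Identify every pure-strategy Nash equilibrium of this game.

(Top, L): Agent 2 can switch to C (-5 → -4). Not NE.
(Top, C): Agent 1 can switch to Bottom (0 → 3). Not NE.
(Top, R): Agent 1 can switch to Middle (4 → 5). Not NE.
(Middle, L): Agent 1 can switch to Top (-3 → -1). Not NE.
(Middle, C): Agent 1 can switch to Top (-3 → 0). Not NE.
(Middle, R): Agent 2 can switch to C (-3 → -1). Not NE.
(Bottom, L): Agent 1 can switch to Top (-2 → -1). Not NE.
(Bottom, C): Agent 2 can switch to L (-4 → 4). Not NE.
(The remaining 1 profile has a profitable deviation by the same check.)

There is no pure-strategy Nash equilibrium.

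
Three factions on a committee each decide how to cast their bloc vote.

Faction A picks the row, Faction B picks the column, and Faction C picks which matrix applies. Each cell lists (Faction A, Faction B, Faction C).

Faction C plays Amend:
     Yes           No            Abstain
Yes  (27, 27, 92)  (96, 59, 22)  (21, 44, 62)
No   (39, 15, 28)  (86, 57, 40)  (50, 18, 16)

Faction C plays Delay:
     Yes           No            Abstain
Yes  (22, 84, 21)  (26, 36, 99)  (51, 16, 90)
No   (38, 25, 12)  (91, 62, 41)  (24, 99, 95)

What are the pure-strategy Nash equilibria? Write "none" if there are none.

No pure-strategy Nash equilibrium.

Faction A against (Yes, Amend): payoffs 27, 39 → best response No.
Faction A against (Yes, Delay): payoffs 22, 38 → best response No.
Faction A against (No, Amend): payoffs 96, 86 → best response Yes.
Faction A against (No, Delay): payoffs 26, 91 → best response No.
Faction A against (Abstain, Amend): payoffs 21, 50 → best response No.
Faction A against (Abstain, Delay): payoffs 51, 24 → best response Yes.
Faction B against (Yes, Amend): payoffs 27, 59, 44 → best response No.
Faction B against (Yes, Delay): payoffs 84, 36, 16 → best response Yes.
Faction B against (No, Amend): payoffs 15, 57, 18 → best response No.
Faction B against (No, Delay): payoffs 25, 62, 99 → best response Abstain.
Faction C against (Yes, Yes): payoffs 92, 21 → best response Amend.
Faction C against (Yes, No): payoffs 22, 99 → best response Delay.
Faction C against (Yes, Abstain): payoffs 62, 90 → best response Delay.
Faction C against (No, Yes): payoffs 28, 12 → best response Amend.
Faction C against (No, No): payoffs 40, 41 → best response Delay.
Faction C against (No, Abstain): payoffs 16, 95 → best response Delay.
No profile is a mutual best response for all players.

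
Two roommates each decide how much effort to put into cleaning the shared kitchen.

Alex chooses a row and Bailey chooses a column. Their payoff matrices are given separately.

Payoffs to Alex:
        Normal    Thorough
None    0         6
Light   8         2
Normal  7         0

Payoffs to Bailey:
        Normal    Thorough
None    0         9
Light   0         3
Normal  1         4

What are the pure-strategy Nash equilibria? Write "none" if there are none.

The unique pure-strategy Nash equilibrium is (None, Thorough).

Alex against Normal: payoffs 0, 8, 7 → best response Light.
Alex against Thorough: payoffs 6, 2, 0 → best response None.
Bailey against None: payoffs 0, 9 → best response Thorough.
Bailey against Light: payoffs 0, 3 → best response Thorough.
Bailey against Normal: payoffs 1, 4 → best response Thorough.
Mutual best responses: (None, Thorough).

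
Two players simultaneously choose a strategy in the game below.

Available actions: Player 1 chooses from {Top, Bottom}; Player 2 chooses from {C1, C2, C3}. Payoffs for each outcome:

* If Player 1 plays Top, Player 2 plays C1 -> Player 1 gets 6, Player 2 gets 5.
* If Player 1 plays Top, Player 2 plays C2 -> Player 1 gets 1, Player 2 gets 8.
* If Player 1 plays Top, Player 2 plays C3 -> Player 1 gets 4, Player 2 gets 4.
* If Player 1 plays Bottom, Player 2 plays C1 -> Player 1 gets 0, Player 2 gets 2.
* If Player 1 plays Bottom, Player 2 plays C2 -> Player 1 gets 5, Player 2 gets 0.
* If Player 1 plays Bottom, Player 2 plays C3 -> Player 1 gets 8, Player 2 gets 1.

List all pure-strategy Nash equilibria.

No pure-strategy Nash equilibrium.

For each player, find the best response to each opponent profile; mutual best responses are the pure NE.
Player 1 against C1: payoffs 6, 0 → best response Top.
Player 1 against C2: payoffs 1, 5 → best response Bottom.
Player 1 against C3: payoffs 4, 8 → best response Bottom.
Player 2 against Top: payoffs 5, 8, 4 → best response C2.
Player 2 against Bottom: payoffs 2, 0, 1 → best response C1.
No profile is a mutual best response for all players.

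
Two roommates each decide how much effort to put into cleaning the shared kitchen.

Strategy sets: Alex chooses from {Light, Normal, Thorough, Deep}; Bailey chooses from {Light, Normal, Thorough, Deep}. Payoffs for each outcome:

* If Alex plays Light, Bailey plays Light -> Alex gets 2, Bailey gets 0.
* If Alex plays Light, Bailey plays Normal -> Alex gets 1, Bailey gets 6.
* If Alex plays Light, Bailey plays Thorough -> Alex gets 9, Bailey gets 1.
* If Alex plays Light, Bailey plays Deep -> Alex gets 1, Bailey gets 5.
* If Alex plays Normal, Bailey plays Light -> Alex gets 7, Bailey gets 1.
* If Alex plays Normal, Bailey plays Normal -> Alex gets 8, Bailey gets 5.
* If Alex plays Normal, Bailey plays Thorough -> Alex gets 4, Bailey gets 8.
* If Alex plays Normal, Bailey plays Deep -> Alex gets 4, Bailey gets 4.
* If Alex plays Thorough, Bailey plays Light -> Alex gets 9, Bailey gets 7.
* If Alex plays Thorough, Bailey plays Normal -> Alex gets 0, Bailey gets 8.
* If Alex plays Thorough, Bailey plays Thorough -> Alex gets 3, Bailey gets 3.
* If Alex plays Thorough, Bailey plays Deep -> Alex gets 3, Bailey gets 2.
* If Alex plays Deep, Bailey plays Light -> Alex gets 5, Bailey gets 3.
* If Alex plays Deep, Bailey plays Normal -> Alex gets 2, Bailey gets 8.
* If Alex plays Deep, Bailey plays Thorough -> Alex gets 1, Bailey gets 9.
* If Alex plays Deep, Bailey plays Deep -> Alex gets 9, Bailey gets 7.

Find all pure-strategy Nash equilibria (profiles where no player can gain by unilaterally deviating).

none

For each player, find the best response to each opponent profile; mutual best responses are the pure NE.
Alex against Light: payoffs 2, 7, 9, 5 → best response Thorough.
Alex against Normal: payoffs 1, 8, 0, 2 → best response Normal.
Alex against Thorough: payoffs 9, 4, 3, 1 → best response Light.
Alex against Deep: payoffs 1, 4, 3, 9 → best response Deep.
Bailey against Light: payoffs 0, 6, 1, 5 → best response Normal.
Bailey against Normal: payoffs 1, 5, 8, 4 → best response Thorough.
Bailey against Thorough: payoffs 7, 8, 3, 2 → best response Normal.
Bailey against Deep: payoffs 3, 8, 9, 7 → best response Thorough.
No profile is a mutual best response for all players.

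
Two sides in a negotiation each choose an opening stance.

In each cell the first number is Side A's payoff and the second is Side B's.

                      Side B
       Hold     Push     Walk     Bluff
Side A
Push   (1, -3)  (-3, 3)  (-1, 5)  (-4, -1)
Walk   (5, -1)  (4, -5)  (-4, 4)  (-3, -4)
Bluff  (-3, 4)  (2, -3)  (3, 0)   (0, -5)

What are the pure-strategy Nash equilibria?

There is no pure-strategy Nash equilibrium.

Side A against Hold: payoffs 1, 5, -3 → best response Walk.
Side A against Push: payoffs -3, 4, 2 → best response Walk.
Side A against Walk: payoffs -1, -4, 3 → best response Bluff.
Side A against Bluff: payoffs -4, -3, 0 → best response Bluff.
Side B against Push: payoffs -3, 3, 5, -1 → best response Walk.
Side B against Walk: payoffs -1, -5, 4, -4 → best response Walk.
Side B against Bluff: payoffs 4, -3, 0, -5 → best response Hold.
No profile is a mutual best response for all players.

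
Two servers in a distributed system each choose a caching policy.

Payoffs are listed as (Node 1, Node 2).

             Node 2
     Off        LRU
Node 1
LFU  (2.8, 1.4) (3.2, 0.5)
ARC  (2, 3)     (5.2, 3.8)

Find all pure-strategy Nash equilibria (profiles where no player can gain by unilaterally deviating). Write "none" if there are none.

(LFU, Off): Node 1 gets 2.8, best alternative 2; Node 2 gets 1.4, best alternative 0.5. No profitable deviation — NE.
(LFU, LRU): Node 1 can switch to ARC (3.2 → 5.2). Not NE.
(ARC, Off): Node 1 can switch to LFU (2 → 2.8). Not NE.
(ARC, LRU): Node 1 gets 5.2, best alternative 3.2; Node 2 gets 3.8, best alternative 3. No profitable deviation — NE.

(LFU, Off); (ARC, LRU)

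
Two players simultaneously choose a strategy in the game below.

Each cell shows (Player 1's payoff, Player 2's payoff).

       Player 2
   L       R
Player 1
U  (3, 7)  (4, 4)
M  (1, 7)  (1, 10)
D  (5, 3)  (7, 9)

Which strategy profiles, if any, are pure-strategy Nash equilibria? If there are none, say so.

Mark each player's best response to every combination of opponents' strategies; a profile where every player is best-responding is a pure Nash equilibrium.
Player 1 against L: payoffs 3, 1, 5 → best response D.
Player 1 against R: payoffs 4, 1, 7 → best response D.
Player 2 against U: payoffs 7, 4 → best response L.
Player 2 against M: payoffs 7, 10 → best response R.
Player 2 against D: payoffs 3, 9 → best response R.
Mutual best responses: (D, R).

(D, R)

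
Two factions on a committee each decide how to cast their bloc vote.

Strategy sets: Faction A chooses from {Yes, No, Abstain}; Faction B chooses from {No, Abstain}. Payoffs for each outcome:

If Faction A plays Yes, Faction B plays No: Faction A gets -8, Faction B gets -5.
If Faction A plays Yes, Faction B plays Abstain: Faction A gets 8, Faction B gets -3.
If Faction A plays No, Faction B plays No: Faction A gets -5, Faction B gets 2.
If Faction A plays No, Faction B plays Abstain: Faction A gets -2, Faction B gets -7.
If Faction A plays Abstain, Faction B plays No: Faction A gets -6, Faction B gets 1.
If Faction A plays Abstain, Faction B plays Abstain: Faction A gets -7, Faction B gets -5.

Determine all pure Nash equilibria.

(Yes, Abstain); (No, No)

Faction A against No: payoffs -8, -5, -6 → best response No.
Faction A against Abstain: payoffs 8, -2, -7 → best response Yes.
Faction B against Yes: payoffs -5, -3 → best response Abstain.
Faction B against No: payoffs 2, -7 → best response No.
Faction B against Abstain: payoffs 1, -5 → best response No.
Mutual best responses: (Yes, Abstain); (No, No).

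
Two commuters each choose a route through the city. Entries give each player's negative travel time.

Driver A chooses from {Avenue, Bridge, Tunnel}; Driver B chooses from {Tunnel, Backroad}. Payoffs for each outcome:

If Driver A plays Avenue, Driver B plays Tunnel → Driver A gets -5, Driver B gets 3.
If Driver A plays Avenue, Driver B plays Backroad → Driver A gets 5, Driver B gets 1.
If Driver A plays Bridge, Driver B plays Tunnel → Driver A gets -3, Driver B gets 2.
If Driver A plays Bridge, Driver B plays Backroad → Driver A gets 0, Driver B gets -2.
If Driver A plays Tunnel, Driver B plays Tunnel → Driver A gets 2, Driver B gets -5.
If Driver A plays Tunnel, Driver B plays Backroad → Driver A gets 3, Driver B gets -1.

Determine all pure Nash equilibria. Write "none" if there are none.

none

Driver A against Tunnel: payoffs -5, -3, 2 → best response Tunnel.
Driver A against Backroad: payoffs 5, 0, 3 → best response Avenue.
Driver B against Avenue: payoffs 3, 1 → best response Tunnel.
Driver B against Bridge: payoffs 2, -2 → best response Tunnel.
Driver B against Tunnel: payoffs -5, -1 → best response Backroad.
No profile is a mutual best response for all players.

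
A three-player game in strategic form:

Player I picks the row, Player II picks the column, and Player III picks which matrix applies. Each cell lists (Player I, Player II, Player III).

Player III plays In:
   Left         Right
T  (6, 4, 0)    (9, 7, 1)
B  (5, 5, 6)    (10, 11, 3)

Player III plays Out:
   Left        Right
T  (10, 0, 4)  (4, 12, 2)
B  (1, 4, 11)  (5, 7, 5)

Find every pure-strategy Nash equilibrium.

(T, Left, In): Player II can switch to Right (4 → 7). Not NE.
(T, Left, Out): Player II can switch to Right (0 → 12). Not NE.
(T, Right, In): Player I can switch to B (9 → 10). Not NE.
(T, Right, Out): Player I can switch to B (4 → 5). Not NE.
(B, Left, In): Player I can switch to T (5 → 6). Not NE.
(B, Left, Out): Player I can switch to T (1 → 10). Not NE.
(B, Right, Out): Player I gets 5, best alternative 4; Player II gets 7, best alternative 4; Player III gets 5, best alternative 3. No profitable deviation — NE.
(The remaining 1 profile has a profitable deviation by the same check.)

Pure NE: (B, Right, Out)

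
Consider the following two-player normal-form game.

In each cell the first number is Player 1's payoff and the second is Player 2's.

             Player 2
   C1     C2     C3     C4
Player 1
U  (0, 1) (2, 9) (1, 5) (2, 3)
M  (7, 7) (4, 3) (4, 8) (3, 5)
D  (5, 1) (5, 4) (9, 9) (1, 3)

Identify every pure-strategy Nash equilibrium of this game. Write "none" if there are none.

Mark each player's best response to every combination of opponents' strategies; a profile where every player is best-responding is a pure Nash equilibrium.
Player 1 against C1: payoffs 0, 7, 5 → best response M.
Player 1 against C2: payoffs 2, 4, 5 → best response D.
Player 1 against C3: payoffs 1, 4, 9 → best response D.
Player 1 against C4: payoffs 2, 3, 1 → best response M.
Player 2 against U: payoffs 1, 9, 5, 3 → best response C2.
Player 2 against M: payoffs 7, 3, 8, 5 → best response C3.
Player 2 against D: payoffs 1, 4, 9, 3 → best response C3.
Mutual best responses: (D, C3).

Pure NE: (D, C3)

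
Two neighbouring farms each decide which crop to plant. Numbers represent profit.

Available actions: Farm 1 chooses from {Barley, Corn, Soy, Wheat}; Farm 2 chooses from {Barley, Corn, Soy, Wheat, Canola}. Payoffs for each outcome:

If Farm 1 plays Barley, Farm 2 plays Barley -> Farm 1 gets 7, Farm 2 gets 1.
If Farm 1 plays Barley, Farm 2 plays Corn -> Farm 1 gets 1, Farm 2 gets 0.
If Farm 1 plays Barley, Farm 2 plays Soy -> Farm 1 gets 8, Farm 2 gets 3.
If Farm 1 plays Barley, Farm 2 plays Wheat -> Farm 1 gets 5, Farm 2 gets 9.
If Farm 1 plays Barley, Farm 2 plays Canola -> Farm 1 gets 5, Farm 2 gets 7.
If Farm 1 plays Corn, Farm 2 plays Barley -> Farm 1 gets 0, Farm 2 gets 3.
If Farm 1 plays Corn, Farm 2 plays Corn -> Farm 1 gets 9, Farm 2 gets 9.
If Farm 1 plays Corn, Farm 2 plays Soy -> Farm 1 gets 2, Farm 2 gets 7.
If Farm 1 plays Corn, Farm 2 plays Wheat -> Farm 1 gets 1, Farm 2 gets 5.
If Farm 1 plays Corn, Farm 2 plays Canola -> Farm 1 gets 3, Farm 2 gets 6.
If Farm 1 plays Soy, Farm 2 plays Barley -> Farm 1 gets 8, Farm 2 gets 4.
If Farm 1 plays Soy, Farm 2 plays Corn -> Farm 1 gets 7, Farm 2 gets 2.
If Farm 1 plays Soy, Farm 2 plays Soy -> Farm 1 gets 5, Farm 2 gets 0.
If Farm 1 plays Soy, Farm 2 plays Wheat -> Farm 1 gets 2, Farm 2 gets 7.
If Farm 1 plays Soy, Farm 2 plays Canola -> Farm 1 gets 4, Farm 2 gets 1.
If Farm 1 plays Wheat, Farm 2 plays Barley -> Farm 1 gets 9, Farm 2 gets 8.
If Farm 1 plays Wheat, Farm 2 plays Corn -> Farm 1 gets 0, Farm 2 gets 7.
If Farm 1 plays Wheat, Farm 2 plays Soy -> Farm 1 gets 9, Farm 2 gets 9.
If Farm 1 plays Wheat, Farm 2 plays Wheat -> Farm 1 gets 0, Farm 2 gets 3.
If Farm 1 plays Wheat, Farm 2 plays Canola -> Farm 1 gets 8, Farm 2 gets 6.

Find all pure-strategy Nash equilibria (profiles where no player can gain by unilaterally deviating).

(Barley, Wheat), (Corn, Corn), (Wheat, Soy)

For each player, find the best response to each opponent profile; mutual best responses are the pure NE.
Farm 1 against Barley: payoffs 7, 0, 8, 9 → best response Wheat.
Farm 1 against Corn: payoffs 1, 9, 7, 0 → best response Corn.
Farm 1 against Soy: payoffs 8, 2, 5, 9 → best response Wheat.
Farm 1 against Wheat: payoffs 5, 1, 2, 0 → best response Barley.
Farm 1 against Canola: payoffs 5, 3, 4, 8 → best response Wheat.
Farm 2 against Barley: payoffs 1, 0, 3, 9, 7 → best response Wheat.
Farm 2 against Corn: payoffs 3, 9, 7, 5, 6 → best response Corn.
Farm 2 against Soy: payoffs 4, 2, 0, 7, 1 → best response Wheat.
Farm 2 against Wheat: payoffs 8, 7, 9, 3, 6 → best response Soy.
Mutual best responses: (Barley, Wheat); (Corn, Corn); (Wheat, Soy).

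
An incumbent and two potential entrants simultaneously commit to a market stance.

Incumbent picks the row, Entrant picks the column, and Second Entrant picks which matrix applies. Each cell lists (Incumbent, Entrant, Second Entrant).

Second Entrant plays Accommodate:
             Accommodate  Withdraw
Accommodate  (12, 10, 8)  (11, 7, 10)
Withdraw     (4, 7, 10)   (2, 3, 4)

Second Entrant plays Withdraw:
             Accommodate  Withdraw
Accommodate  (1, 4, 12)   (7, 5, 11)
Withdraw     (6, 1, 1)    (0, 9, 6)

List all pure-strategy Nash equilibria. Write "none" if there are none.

Incumbent against (Accommodate, Accommodate): payoffs 12, 4 → best response Accommodate.
Incumbent against (Accommodate, Withdraw): payoffs 1, 6 → best response Withdraw.
Incumbent against (Withdraw, Accommodate): payoffs 11, 2 → best response Accommodate.
Incumbent against (Withdraw, Withdraw): payoffs 7, 0 → best response Accommodate.
Entrant against (Accommodate, Accommodate): payoffs 10, 7 → best response Accommodate.
Entrant against (Accommodate, Withdraw): payoffs 4, 5 → best response Withdraw.
Entrant against (Withdraw, Accommodate): payoffs 7, 3 → best response Accommodate.
Entrant against (Withdraw, Withdraw): payoffs 1, 9 → best response Withdraw.
Second Entrant against (Accommodate, Accommodate): payoffs 8, 12 → best response Withdraw.
Second Entrant against (Accommodate, Withdraw): payoffs 10, 11 → best response Withdraw.
Second Entrant against (Withdraw, Accommodate): payoffs 10, 1 → best response Accommodate.
Second Entrant against (Withdraw, Withdraw): payoffs 4, 6 → best response Withdraw.
Mutual best responses: (Accommodate, Withdraw, Withdraw).

The unique pure-strategy Nash equilibrium is (Accommodate, Withdraw, Withdraw).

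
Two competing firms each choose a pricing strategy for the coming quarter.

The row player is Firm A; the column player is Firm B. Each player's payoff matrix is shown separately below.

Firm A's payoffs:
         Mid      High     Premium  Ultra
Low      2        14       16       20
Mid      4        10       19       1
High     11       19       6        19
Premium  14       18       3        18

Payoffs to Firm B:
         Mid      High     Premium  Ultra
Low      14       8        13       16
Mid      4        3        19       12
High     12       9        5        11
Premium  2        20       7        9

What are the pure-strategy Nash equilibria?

(Low, Ultra); (Mid, Premium)

Firm A against Mid: payoffs 2, 4, 11, 14 → best response Premium.
Firm A against High: payoffs 14, 10, 19, 18 → best response High.
Firm A against Premium: payoffs 16, 19, 6, 3 → best response Mid.
Firm A against Ultra: payoffs 20, 1, 19, 18 → best response Low.
Firm B against Low: payoffs 14, 8, 13, 16 → best response Ultra.
Firm B against Mid: payoffs 4, 3, 19, 12 → best response Premium.
Firm B against High: payoffs 12, 9, 5, 11 → best response Mid.
Firm B against Premium: payoffs 2, 20, 7, 9 → best response High.
Mutual best responses: (Low, Ultra); (Mid, Premium).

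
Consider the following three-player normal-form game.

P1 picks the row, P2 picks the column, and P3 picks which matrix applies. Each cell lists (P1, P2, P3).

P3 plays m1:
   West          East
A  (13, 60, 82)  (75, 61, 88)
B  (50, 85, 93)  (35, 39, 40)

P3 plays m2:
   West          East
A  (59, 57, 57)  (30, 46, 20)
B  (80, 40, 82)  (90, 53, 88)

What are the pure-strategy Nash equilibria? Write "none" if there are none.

(A, West, m1): P1 can switch to B (13 → 50). Not NE.
(A, West, m2): P1 can switch to B (59 → 80). Not NE.
(A, East, m1): P1 gets 75, best alternative 35; P2 gets 61, best alternative 60; P3 gets 88, best alternative 20. No profitable deviation — NE.
(A, East, m2): P1 can switch to B (30 → 90). Not NE.
(B, West, m1): P1 gets 50, best alternative 13; P2 gets 85, best alternative 39; P3 gets 93, best alternative 82. No profitable deviation — NE.
(B, West, m2): P2 can switch to East (40 → 53). Not NE.
(B, East, m1): P1 can switch to A (35 → 75). Not NE.
(B, East, m2): P1 gets 90, best alternative 30; P2 gets 53, best alternative 40; P3 gets 88, best alternative 40. No profitable deviation — NE.

Pure-strategy Nash equilibria: (A, East, m1); (B, West, m1); (B, East, m2)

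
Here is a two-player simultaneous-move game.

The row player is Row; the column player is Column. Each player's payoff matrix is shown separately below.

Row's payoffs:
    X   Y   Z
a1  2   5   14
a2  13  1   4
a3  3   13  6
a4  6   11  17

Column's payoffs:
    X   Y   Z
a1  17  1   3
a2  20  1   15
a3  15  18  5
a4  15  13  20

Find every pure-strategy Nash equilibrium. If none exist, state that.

The pure Nash equilibria are (a2, X) and (a3, Y) and (a4, Z).

Check each profile: it is a Nash equilibrium iff no player can strictly gain by switching unilaterally.
(a1, X): Row can switch to a2 (2 → 13). Not NE.
(a1, Y): Row can switch to a3 (5 → 13). Not NE.
(a1, Z): Row can switch to a4 (14 → 17). Not NE.
(a2, X): Row gets 13, best alternative 6; Column gets 20, best alternative 15. No profitable deviation — NE.
(a2, Y): Row can switch to a1 (1 → 5). Not NE.
(a2, Z): Row can switch to a1 (4 → 14). Not NE.
(a3, X): Row can switch to a2 (3 → 13). Not NE.
(a3, Y): Row gets 13, best alternative 11; Column gets 18, best alternative 15. No profitable deviation — NE.
(a3, Z): Row can switch to a1 (6 → 14). Not NE.
(a4, X): Row can switch to a2 (6 → 13). Not NE.
(a4, Z): Row gets 17, best alternative 14; Column gets 20, best alternative 15. No profitable deviation — NE.
(The remaining 1 profile has a profitable deviation by the same check.)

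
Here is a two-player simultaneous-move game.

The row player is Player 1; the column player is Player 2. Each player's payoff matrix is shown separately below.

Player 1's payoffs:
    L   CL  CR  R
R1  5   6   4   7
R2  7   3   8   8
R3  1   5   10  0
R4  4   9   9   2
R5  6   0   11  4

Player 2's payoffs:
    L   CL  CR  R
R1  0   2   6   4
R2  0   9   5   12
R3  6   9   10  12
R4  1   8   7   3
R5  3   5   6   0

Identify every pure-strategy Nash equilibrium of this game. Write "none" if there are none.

Mark each player's best response to every combination of opponents' strategies; a profile where every player is best-responding is a pure Nash equilibrium.
Player 1 against L: payoffs 5, 7, 1, 4, 6 → best response R2.
Player 1 against CL: payoffs 6, 3, 5, 9, 0 → best response R4.
Player 1 against CR: payoffs 4, 8, 10, 9, 11 → best response R5.
Player 1 against R: payoffs 7, 8, 0, 2, 4 → best response R2.
Player 2 against R1: payoffs 0, 2, 6, 4 → best response CR.
Player 2 against R2: payoffs 0, 9, 5, 12 → best response R.
Player 2 against R3: payoffs 6, 9, 10, 12 → best response R.
Player 2 against R4: payoffs 1, 8, 7, 3 → best response CL.
Player 2 against R5: payoffs 3, 5, 6, 0 → best response CR.
Mutual best responses: (R2, R); (R4, CL); (R5, CR).

Pure-strategy Nash equilibria: (R2, R); (R4, CL); (R5, CR)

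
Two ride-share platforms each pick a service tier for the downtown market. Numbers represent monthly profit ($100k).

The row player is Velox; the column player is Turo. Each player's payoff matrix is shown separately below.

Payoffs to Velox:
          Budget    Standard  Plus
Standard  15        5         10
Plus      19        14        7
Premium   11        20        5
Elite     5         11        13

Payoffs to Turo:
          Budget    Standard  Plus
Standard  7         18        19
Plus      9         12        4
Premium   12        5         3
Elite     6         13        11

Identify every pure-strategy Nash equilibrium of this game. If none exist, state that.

No pure-strategy Nash equilibrium.

(Standard, Budget): Velox can switch to Plus (15 → 19). Not NE.
(Standard, Standard): Velox can switch to Plus (5 → 14). Not NE.
(Standard, Plus): Velox can switch to Elite (10 → 13). Not NE.
(Plus, Budget): Turo can switch to Standard (9 → 12). Not NE.
(Plus, Standard): Velox can switch to Premium (14 → 20). Not NE.
(Plus, Plus): Velox can switch to Standard (7 → 10). Not NE.
(Premium, Budget): Velox can switch to Standard (11 → 15). Not NE.
(Premium, Standard): Turo can switch to Budget (5 → 12). Not NE.
(The remaining 4 profiles each have a profitable deviation by the same check.)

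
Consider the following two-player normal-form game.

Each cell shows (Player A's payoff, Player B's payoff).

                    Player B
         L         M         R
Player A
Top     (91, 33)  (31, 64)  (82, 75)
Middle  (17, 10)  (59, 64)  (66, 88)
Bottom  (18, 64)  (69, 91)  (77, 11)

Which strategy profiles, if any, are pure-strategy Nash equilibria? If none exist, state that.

Player A against L: payoffs 91, 17, 18 → best response Top.
Player A against M: payoffs 31, 59, 69 → best response Bottom.
Player A against R: payoffs 82, 66, 77 → best response Top.
Player B against Top: payoffs 33, 64, 75 → best response R.
Player B against Middle: payoffs 10, 64, 88 → best response R.
Player B against Bottom: payoffs 64, 91, 11 → best response M.
Mutual best responses: (Top, R); (Bottom, M).

Pure-strategy Nash equilibria: (Top, R); (Bottom, M)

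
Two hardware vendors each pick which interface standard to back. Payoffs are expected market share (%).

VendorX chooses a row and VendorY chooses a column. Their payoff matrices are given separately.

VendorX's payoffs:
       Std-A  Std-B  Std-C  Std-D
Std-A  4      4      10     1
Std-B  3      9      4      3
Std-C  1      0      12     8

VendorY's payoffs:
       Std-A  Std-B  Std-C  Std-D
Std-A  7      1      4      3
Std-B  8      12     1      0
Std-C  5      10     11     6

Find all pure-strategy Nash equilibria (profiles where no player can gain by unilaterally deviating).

For each player, find the best response to each opponent profile; mutual best responses are the pure NE.
VendorX against Std-A: payoffs 4, 3, 1 → best response Std-A.
VendorX against Std-B: payoffs 4, 9, 0 → best response Std-B.
VendorX against Std-C: payoffs 10, 4, 12 → best response Std-C.
VendorX against Std-D: payoffs 1, 3, 8 → best response Std-C.
VendorY against Std-A: payoffs 7, 1, 4, 3 → best response Std-A.
VendorY against Std-B: payoffs 8, 12, 1, 0 → best response Std-B.
VendorY against Std-C: payoffs 5, 10, 11, 6 → best response Std-C.
Mutual best responses: (Std-A, Std-A); (Std-B, Std-B); (Std-C, Std-C).

(Std-A, Std-A); (Std-B, Std-B); (Std-C, Std-C)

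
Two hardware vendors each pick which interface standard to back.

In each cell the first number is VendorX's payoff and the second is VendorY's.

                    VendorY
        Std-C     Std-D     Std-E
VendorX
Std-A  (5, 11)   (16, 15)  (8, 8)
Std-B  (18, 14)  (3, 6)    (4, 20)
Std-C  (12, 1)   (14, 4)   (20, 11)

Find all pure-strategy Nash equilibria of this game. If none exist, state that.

(Std-A, Std-C): VendorX can switch to Std-B (5 → 18). Not NE.
(Std-A, Std-D): VendorX gets 16, best alternative 14; VendorY gets 15, best alternative 11. No profitable deviation — NE.
(Std-A, Std-E): VendorX can switch to Std-C (8 → 20). Not NE.
(Std-B, Std-C): VendorY can switch to Std-E (14 → 20). Not NE.
(Std-B, Std-D): VendorX can switch to Std-A (3 → 16). Not NE.
(Std-B, Std-E): VendorX can switch to Std-A (4 → 8). Not NE.
(Std-C, Std-C): VendorX can switch to Std-B (12 → 18). Not NE.
(Std-C, Std-D): VendorX can switch to Std-A (14 → 16). Not NE.
(Std-C, Std-E): VendorX gets 20, best alternative 8; VendorY gets 11, best alternative 4. No profitable deviation — NE.

(Std-A, Std-D); (Std-C, Std-E)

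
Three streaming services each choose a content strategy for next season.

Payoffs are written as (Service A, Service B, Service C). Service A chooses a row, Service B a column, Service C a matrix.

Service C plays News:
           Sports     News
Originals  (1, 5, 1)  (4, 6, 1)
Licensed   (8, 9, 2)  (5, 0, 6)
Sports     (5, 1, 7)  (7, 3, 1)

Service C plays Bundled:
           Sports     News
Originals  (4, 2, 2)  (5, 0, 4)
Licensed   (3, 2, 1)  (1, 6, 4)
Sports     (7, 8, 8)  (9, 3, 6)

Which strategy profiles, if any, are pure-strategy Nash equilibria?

The pure Nash equilibria are (Licensed, Sports, News), (Sports, Sports, Bundled).

(Originals, Sports, News): Service A can switch to Licensed (1 → 8). Not NE.
(Originals, Sports, Bundled): Service A can switch to Sports (4 → 7). Not NE.
(Originals, News, News): Service A can switch to Licensed (4 → 5). Not NE.
(Originals, News, Bundled): Service A can switch to Sports (5 → 9). Not NE.
(Licensed, Sports, News): Service A gets 8, best alternative 5; Service B gets 9, best alternative 0; Service C gets 2, best alternative 1. No profitable deviation — NE.
(Licensed, Sports, Bundled): Service A can switch to Originals (3 → 4). Not NE.
(Licensed, News, News): Service A can switch to Sports (5 → 7). Not NE.
(Licensed, News, Bundled): Service A can switch to Originals (1 → 5). Not NE.
(Sports, Sports, News): Service A can switch to Licensed (5 → 8). Not NE.
(Sports, Sports, Bundled): Service A gets 7, best alternative 4; Service B gets 8, best alternative 3; Service C gets 8, best alternative 7. No profitable deviation — NE.
(Sports, News, News): Service C can switch to Bundled (1 → 6). Not NE.
(Sports, News, Bundled): Service B can switch to Sports (3 → 8). Not NE.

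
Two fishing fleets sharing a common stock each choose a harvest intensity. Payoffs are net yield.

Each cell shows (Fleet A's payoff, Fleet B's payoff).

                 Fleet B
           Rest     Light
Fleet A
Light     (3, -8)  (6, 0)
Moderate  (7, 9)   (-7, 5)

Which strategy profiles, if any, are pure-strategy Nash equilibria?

The pure Nash equilibria are (Light, Light); (Moderate, Rest).

Mark each player's best response to every combination of opponents' strategies; a profile where every player is best-responding is a pure Nash equilibrium.
Fleet A against Rest: payoffs 3, 7 → best response Moderate.
Fleet A against Light: payoffs 6, -7 → best response Light.
Fleet B against Light: payoffs -8, 0 → best response Light.
Fleet B against Moderate: payoffs 9, 5 → best response Rest.
Mutual best responses: (Light, Light); (Moderate, Rest).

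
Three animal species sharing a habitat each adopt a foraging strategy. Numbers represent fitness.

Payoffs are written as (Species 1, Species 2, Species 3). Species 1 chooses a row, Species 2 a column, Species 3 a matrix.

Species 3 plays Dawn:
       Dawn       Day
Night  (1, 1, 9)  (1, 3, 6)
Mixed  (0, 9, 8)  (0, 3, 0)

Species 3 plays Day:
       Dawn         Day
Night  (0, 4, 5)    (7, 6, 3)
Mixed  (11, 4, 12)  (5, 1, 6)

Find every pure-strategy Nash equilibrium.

(Night, Day, Dawn) and (Mixed, Dawn, Day)

Mark each player's best response to every combination of opponents' strategies; a profile where every player is best-responding is a pure Nash equilibrium.
Species 1 against (Dawn, Dawn): payoffs 1, 0 → best response Night.
Species 1 against (Dawn, Day): payoffs 0, 11 → best response Mixed.
Species 1 against (Day, Dawn): payoffs 1, 0 → best response Night.
Species 1 against (Day, Day): payoffs 7, 5 → best response Night.
Species 2 against (Night, Dawn): payoffs 1, 3 → best response Day.
Species 2 against (Night, Day): payoffs 4, 6 → best response Day.
Species 2 against (Mixed, Dawn): payoffs 9, 3 → best response Dawn.
Species 2 against (Mixed, Day): payoffs 4, 1 → best response Dawn.
Species 3 against (Night, Dawn): payoffs 9, 5 → best response Dawn.
Species 3 against (Night, Day): payoffs 6, 3 → best response Dawn.
Species 3 against (Mixed, Dawn): payoffs 8, 12 → best response Day.
Species 3 against (Mixed, Day): payoffs 0, 6 → best response Day.
Mutual best responses: (Night, Day, Dawn); (Mixed, Dawn, Day).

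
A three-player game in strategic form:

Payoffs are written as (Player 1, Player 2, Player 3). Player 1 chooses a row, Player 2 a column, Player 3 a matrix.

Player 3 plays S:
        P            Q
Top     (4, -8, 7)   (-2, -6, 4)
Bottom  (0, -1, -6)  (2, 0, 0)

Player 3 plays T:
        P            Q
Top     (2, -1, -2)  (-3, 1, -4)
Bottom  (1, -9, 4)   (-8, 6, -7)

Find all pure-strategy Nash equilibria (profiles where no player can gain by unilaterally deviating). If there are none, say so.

(Bottom, Q, S)

Check each profile: it is a Nash equilibrium iff no player can strictly gain by switching unilaterally.
(Top, P, S): Player 2 can switch to Q (-8 → -6). Not NE.
(Top, P, T): Player 2 can switch to Q (-1 → 1). Not NE.
(Top, Q, S): Player 1 can switch to Bottom (-2 → 2). Not NE.
(Top, Q, T): Player 3 can switch to S (-4 → 4). Not NE.
(Bottom, P, S): Player 1 can switch to Top (0 → 4). Not NE.
(Bottom, P, T): Player 1 can switch to Top (1 → 2). Not NE.
(Bottom, Q, S): Player 1 gets 2, best alternative -2; Player 2 gets 0, best alternative -1; Player 3 gets 0, best alternative -7. No profitable deviation — NE.
(Bottom, Q, T): Player 1 can switch to Top (-8 → -3). Not NE.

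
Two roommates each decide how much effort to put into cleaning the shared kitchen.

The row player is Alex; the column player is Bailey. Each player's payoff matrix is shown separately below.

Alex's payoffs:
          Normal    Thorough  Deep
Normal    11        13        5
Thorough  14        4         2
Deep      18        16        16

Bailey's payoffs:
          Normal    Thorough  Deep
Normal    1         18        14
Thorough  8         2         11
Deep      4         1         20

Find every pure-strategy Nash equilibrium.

(Normal, Normal): Alex can switch to Thorough (11 → 14). Not NE.
(Normal, Thorough): Alex can switch to Deep (13 → 16). Not NE.
(Normal, Deep): Alex can switch to Deep (5 → 16). Not NE.
(Thorough, Normal): Alex can switch to Deep (14 → 18). Not NE.
(Thorough, Thorough): Alex can switch to Normal (4 → 13). Not NE.
(Thorough, Deep): Alex can switch to Normal (2 → 5). Not NE.
(Deep, Deep): Alex gets 16, best alternative 5; Bailey gets 20, best alternative 4. No profitable deviation — NE.
(The remaining 2 profiles each have a profitable deviation by the same check.)

Pure NE: (Deep, Deep)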